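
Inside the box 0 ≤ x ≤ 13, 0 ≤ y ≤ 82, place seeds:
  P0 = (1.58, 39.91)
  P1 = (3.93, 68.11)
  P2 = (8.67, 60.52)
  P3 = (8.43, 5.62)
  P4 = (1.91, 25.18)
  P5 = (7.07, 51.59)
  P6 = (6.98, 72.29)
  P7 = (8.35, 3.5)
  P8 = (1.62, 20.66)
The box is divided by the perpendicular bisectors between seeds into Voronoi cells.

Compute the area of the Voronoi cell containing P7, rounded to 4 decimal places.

1. box [0,13]×[0,82]: [(0, 0) (13, 0) (13, 82) (0, 82)]
2. ⊥bis P7·P0 via (4.965,21.705): [(0, 20.7818) (0, 0) (13, 0) (13, 23.199)]  |A|=285.8754
3. ⊥bis P7·P1 via (6.14,35.805): [(0, 20.7818) (0, 0) (13, 0) (13, 23.199)]  |A|=285.8754
4. ⊥bis P7·P2 via (8.51,32.01): [(0, 20.7818) (0, 0) (13, 0) (13, 23.199)]  |A|=285.8754
5. ⊥bis P7·P3 via (8.39,4.56): [(0, 4.8766) (0, 0) (13, 0) (13, 4.386)]  |A|=60.2072
6. ⊥bis P7·P4 via (5.13,14.34): [(0, 4.8766) (0, 0) (13, 0) (13, 4.386)]  |A|=60.2072
7. ⊥bis P7·P5 via (7.71,27.545): [(0, 4.8766) (0, 0) (13, 0) (13, 4.386)]  |A|=60.2072
8. ⊥bis P7·P6 via (7.665,37.895): [(0, 4.8766) (0, 0) (13, 0) (13, 4.386)]  |A|=60.2072
9. ⊥bis P7·P8 via (4.985,12.08): [(0, 4.8766) (0, 0) (13, 0) (13, 4.386)]  |A|=60.2072
10. canonical 4-gon: [(0, 4.8766) (0, 0) (13, 0) (13, 4.386)]
11. shoelace: 60.2072

Area of P7's cell: 60.2072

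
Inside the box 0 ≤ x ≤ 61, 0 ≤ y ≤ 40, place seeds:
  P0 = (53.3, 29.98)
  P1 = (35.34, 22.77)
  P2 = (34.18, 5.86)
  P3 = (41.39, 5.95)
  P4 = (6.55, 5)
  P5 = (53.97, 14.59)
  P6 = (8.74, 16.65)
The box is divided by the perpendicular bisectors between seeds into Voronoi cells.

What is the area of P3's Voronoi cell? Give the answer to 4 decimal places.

Area of P3's cell: 178.8162

1. box [0,61]×[0,40]: [(0, 0) (61, 0) (61, 40) (0, 40)]
2. ⊥bis P3·P0 via (47.345,17.965): [(0, 0) (61, 0) (61, 11.1972) (2.8865, 40) (0, 40)]  |A|=1603.0829
3. ⊥bis P3·P1 via (38.365,14.36): [(0, 0.5605) (0, 0) (61, 0) (61, 11.1972) (47.7834, 17.7477)]  |A|=628.6898
4. ⊥bis P3·P2 via (37.785,5.905): [(37.6825, 14.1145) (37.8587, 0) (61, 0) (61, 11.1972) (47.7834, 17.7477)]  |A|=350.9513
5. ⊥bis P3·P4 via (23.97,5.475): [(37.6825, 14.1145) (37.8587, 0) (61, 0) (61, 11.1972) (47.7834, 17.7477)]  |A|=350.9513
6. ⊥bis P3·P5 via (47.68,10.27): [(43.5821, 16.2366) (37.6825, 14.1145) (37.8587, 0) (54.7335, 0)]  |A|=178.8162
7. ⊥bis P3·P6 via (25.065,11.3): [(43.5821, 16.2366) (37.6825, 14.1145) (37.8587, 0) (54.7335, 0)]  |A|=178.8162
8. canonical 4-gon: [(43.5821, 16.2366) (37.6825, 14.1145) (37.8587, 0) (54.7335, 0)]
9. shoelace: 178.8162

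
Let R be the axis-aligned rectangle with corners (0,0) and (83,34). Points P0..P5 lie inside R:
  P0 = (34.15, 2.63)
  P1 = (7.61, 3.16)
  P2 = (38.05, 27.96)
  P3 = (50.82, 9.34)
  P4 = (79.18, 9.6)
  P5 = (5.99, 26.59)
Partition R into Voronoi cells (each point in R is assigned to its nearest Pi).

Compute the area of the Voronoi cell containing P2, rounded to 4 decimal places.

1. box [0,83]×[0,34]: [(0, 0) (83, 0) (83, 34) (0, 34)]
2. ⊥bis P2·P0 via (36.1,15.295): [(0, 20.8532) (83, 8.0739) (83, 34) (0, 34)]  |A|=1621.5233
3. ⊥bis P2·P1 via (22.83,15.56): [(21.1735, 17.5932) (83, 8.0739) (83, 34) (7.8066, 34)]  |A|=1418.3008
4. ⊥bis P2·P3 via (44.435,18.65): [(21.1735, 17.5932) (38.9118, 14.8621) (66.8169, 34) (7.8066, 34)]  |A|=691.9284
5. ⊥bis P2·P4 via (58.615,18.78): [(21.1735, 17.5932) (38.9118, 14.8621) (64.7879, 32.6084) (65.409, 34) (7.8066, 34)]  |A|=690.9488
6. ⊥bis P2·P5 via (22.02,27.275): [(22.4421, 17.3979) (38.9118, 14.8621) (64.7879, 32.6084) (65.409, 34) (21.7326, 34)]  |A|=566.2471
7. canonical 5-gon: [(22.4421, 17.3979) (38.9118, 14.8621) (64.7879, 32.6084) (65.409, 34) (21.7326, 34)]
8. shoelace: 566.2471

Area of P2's cell: 566.2471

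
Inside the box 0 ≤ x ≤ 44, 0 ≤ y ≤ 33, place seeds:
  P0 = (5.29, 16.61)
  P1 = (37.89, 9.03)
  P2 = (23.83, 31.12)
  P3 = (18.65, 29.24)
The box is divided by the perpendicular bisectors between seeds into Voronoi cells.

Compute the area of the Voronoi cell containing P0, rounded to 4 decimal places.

Area of P0's cell: 499.5154

1. box [0,44]×[0,33]: [(0, 0) (44, 0) (44, 33) (0, 33)]
2. ⊥bis P0·P1 via (21.59,12.82): [(0, 0) (18.6092, 0) (26.2822, 33) (0, 33)]  |A|=740.7067
3. ⊥bis P0·P2 via (14.56,23.865): [(0, 0) (18.6092, 0) (21.9597, 14.4101) (7.4107, 33) (0, 33)]  |A|=565.2968
4. ⊥bis P0·P3 via (11.97,22.925): [(0, 0) (18.6092, 0) (21.5767, 12.763) (2.4455, 33) (0, 33)]  |A|=499.5154
5. canonical 5-gon: [(0, 0) (18.6092, 0) (21.5767, 12.763) (2.4455, 33) (0, 33)]
6. shoelace: 499.5154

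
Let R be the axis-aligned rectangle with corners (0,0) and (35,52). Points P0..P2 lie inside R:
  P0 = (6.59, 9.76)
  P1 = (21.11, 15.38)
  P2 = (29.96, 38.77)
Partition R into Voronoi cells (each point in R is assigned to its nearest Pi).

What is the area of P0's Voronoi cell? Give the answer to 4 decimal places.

1. box [0,35]×[0,52]: [(0, 0) (35, 0) (35, 52) (0, 52)]
2. ⊥bis P0·P1 via (13.85,12.57): [(0, 48.3533) (0, 0) (18.7152, 0)]  |A|=452.4718
3. ⊥bis P0·P2 via (18.275,24.265): [(5.2677, 34.7435) (0, 38.9871) (0, 0) (18.7152, 0)]  |A|=427.8025
4. canonical 4-gon: [(5.2677, 34.7435) (0, 38.9871) (0, 0) (18.7152, 0)]
5. shoelace: 427.8025

Area of P0's cell: 427.8025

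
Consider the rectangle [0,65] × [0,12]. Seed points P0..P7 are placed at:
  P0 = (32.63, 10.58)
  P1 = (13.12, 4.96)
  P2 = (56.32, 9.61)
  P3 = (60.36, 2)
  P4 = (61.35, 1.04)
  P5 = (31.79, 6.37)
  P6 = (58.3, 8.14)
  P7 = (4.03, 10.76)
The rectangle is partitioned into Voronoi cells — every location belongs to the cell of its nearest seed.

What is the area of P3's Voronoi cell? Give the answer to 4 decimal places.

Area of P3's cell: 51.5387

1. box [0,65]×[0,12]: [(0, 0) (65, 0) (65, 12) (0, 12)]
2. ⊥bis P3·P0 via (46.495,6.29): [(44.5488, 0) (65, 0) (65, 12) (48.2617, 12)]  |A|=223.1368
3. ⊥bis P3·P1 via (36.74,3.48): [(44.5488, 0) (65, 0) (65, 12) (48.2617, 12)]  |A|=223.1368
4. ⊥bis P3·P2 via (58.34,5.805): [(47.4053, 0) (65, 0) (65, 9.3407)]  |A|=82.1729
5. ⊥bis P3·P4 via (60.855,1.52): [(47.4053, 0) (59.3811, 0) (65, 5.7945) (65, 9.3407)]  |A|=65.8934
6. ⊥bis P3·P5 via (46.075,4.185): [(47.4053, 0) (59.3811, 0) (65, 5.7945) (65, 9.3407)]  |A|=65.8934
7. ⊥bis P3·P6 via (59.33,5.07): [(52.878, 2.9053) (47.4053, 0) (59.3811, 0) (65, 5.7945) (65, 6.9723)]  |A|=51.5387
8. ⊥bis P3·P7 via (32.195,6.38): [(52.878, 2.9053) (47.4053, 0) (59.3811, 0) (65, 5.7945) (65, 6.9723)]  |A|=51.5387
9. canonical 5-gon: [(52.878, 2.9053) (47.4053, 0) (59.3811, 0) (65, 5.7945) (65, 6.9723)]
10. shoelace: 51.5387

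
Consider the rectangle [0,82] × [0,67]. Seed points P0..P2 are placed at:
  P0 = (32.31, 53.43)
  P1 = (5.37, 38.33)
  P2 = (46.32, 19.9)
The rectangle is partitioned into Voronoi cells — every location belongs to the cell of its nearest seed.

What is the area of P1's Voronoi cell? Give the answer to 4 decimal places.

Area of P1's cell: 1226.4068

1. box [0,82]×[0,67]: [(0, 0) (82, 0) (82, 67) (0, 67)]
2. ⊥bis P1·P0 via (18.84,45.88): [(0, 0) (44.556, 0) (7.0021, 67) (0, 67)]  |A|=1727.1963
3. ⊥bis P1·P2 via (25.845,29.115): [(0, 0) (12.7415, 0) (26.9102, 31.4819) (7.0021, 67) (0, 67)]  |A|=1226.4068
4. canonical 5-gon: [(0, 0) (12.7415, 0) (26.9102, 31.4819) (7.0021, 67) (0, 67)]
5. shoelace: 1226.4068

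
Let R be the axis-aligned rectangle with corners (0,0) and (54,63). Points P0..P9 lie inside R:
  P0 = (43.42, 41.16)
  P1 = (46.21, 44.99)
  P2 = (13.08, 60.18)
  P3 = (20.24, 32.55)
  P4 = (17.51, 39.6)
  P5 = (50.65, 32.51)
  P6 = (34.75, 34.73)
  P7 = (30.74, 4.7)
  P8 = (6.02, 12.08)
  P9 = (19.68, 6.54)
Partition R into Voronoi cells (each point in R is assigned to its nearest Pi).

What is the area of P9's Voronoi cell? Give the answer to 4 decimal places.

1. box [0,54]×[0,63]: [(0, 0) (54, 0) (54, 63) (0, 63)]
2. ⊥bis P9·P0 via (31.55,23.85): [(0, 45.4848) (0, 0) (54, 0) (54, 8.4553)]  |A|=1456.3841
3. ⊥bis P9·P1 via (32.945,25.765): [(0, 45.4848) (0, 0) (54, 0) (54, 8.4553)]  |A|=1456.3841
4. ⊥bis P9·P2 via (16.38,33.36): [(17.4836, 33.4958) (0, 31.3446) (0, 0) (54, 0) (54, 8.4553)]  |A|=1332.7731
5. ⊥bis P9·P3 via (19.96,19.545): [(38.4072, 19.1478) (0, 19.9747) (0, 0) (54, 0) (54, 8.4553)]  |A|=966.4994
6. ⊥bis P9·P4 via (18.595,23.07): [(38.4072, 19.1478) (0, 19.9747) (0, 0) (54, 0) (54, 8.4553)]  |A|=966.4994
7. ⊥bis P9·P5 via (35.165,19.525): [(35.4275, 19.212) (0, 19.9747) (0, 0) (51.5378, 0)]  |A|=848.8986
8. ⊥bis P9·P6 via (27.215,20.635): [(39.9374, 13.8338) (29.644, 19.3365) (0, 19.9747) (0, 0) (51.5378, 0)]  |A|=833.627
9. ⊥bis P9·P7 via (25.21,5.62): [(27.4996, 19.3827) (0, 19.9747) (0, 0) (24.275, 0)]  |A|=509.9064
10. ⊥bis P9·P8 via (12.85,9.31): [(27.4996, 19.3827) (17.0266, 19.6082) (9.0742, 0) (24.275, 0)]  |A|=250.8917
11. canonical 4-gon: [(27.4996, 19.3827) (17.0266, 19.6082) (9.0742, 0) (24.275, 0)]
12. shoelace: 250.8917

Area of P9's cell: 250.8917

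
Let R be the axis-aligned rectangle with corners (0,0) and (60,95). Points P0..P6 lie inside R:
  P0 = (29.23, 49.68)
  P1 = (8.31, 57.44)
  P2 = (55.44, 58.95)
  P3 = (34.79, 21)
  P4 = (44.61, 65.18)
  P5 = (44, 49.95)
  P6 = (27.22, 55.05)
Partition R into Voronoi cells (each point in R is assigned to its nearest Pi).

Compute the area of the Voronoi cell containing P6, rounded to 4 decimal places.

1. box [0,60]×[0,95]: [(0, 0) (60, 0) (60, 95) (0, 95)]
2. ⊥bis P6·P0 via (28.225,52.365): [(0, 41.8003) (60, 64.2584) (60, 95) (0, 95)]  |A|=2518.2369
3. ⊥bis P6·P1 via (17.765,56.245): [(16.7309, 48.0627) (60, 64.2584) (60, 95) (22.6632, 95)]  |A|=1541.3251
4. ⊥bis P6·P2 via (41.33,57): [(16.7309, 48.0627) (41.2945, 57.2569) (36.0784, 95) (22.6632, 95)]  |A|=802.3696
5. ⊥bis P6·P3 via (31.005,38.025): [(16.7309, 48.0627) (41.2945, 57.2569) (36.0784, 95) (22.6632, 95)]  |A|=802.3696
6. ⊥bis P6·P4 via (35.915,60.115): [(21.4028, 85.0278) (16.7309, 48.0627) (38.2448, 56.1154)]  |A|=378.8221
7. ⊥bis P6·P5 via (35.61,52.5): [(37.2355, 57.8482) (21.4028, 85.0278) (16.7309, 48.0627) (36.5117, 55.4667)]  |A|=376.9932
8. canonical 4-gon: [(37.2355, 57.8482) (21.4028, 85.0278) (16.7309, 48.0627) (36.5117, 55.4667)]
9. shoelace: 376.9932

Area of P6's cell: 376.9932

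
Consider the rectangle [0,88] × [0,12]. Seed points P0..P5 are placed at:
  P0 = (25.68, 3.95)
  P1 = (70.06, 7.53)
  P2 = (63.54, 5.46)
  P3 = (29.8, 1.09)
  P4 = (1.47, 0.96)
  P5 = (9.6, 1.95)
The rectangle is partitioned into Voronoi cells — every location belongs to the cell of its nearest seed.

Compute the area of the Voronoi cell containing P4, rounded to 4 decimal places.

Area of P4's cell: 59.7786

1. box [0,88]×[0,12]: [(0, 0) (88, 0) (88, 12) (0, 12)]
2. ⊥bis P4·P0 via (13.575,2.455): [(0, 0) (13.8782, 0) (12.3962, 12) (0, 12)]  |A|=157.6462
3. ⊥bis P4·P1 via (35.765,4.245): [(0, 0) (13.8782, 0) (12.3962, 12) (0, 12)]  |A|=157.6462
4. ⊥bis P4·P2 via (32.505,3.21): [(0, 0) (13.8782, 0) (12.3962, 12) (0, 12)]  |A|=157.6462
5. ⊥bis P4·P3 via (15.635,1.025): [(0, 0) (13.8782, 0) (12.3962, 12) (0, 12)]  |A|=157.6462
6. ⊥bis P4·P5 via (5.535,1.455): [(0, 0) (5.7122, 0) (4.2509, 12) (0, 12)]  |A|=59.7786
7. canonical 4-gon: [(0, 0) (5.7122, 0) (4.2509, 12) (0, 12)]
8. shoelace: 59.7786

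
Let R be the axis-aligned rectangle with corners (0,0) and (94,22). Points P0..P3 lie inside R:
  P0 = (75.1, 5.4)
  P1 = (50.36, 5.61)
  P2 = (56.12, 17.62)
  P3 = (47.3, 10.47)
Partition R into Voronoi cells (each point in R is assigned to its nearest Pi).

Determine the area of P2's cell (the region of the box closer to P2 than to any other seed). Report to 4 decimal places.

1. box [0,94]×[0,22]: [(0, 0) (94, 0) (94, 22) (0, 22)]
2. ⊥bis P2·P0 via (65.61,11.51): [(0, 0) (58.1995, 0) (72.3638, 22) (0, 22)]  |A|=1436.1962
3. ⊥bis P2·P1 via (53.24,11.615): [(62.7432, 7.0573) (72.3638, 22) (31.5866, 22)]  |A|=304.6619
4. ⊥bis P2·P3 via (51.71,14.045): [(53.9597, 11.2698) (62.7432, 7.0573) (72.3638, 22) (45.2612, 22)]  |A|=231.2961
5. canonical 4-gon: [(53.9597, 11.2698) (62.7432, 7.0573) (72.3638, 22) (45.2612, 22)]
6. shoelace: 231.2961

Area of P2's cell: 231.2961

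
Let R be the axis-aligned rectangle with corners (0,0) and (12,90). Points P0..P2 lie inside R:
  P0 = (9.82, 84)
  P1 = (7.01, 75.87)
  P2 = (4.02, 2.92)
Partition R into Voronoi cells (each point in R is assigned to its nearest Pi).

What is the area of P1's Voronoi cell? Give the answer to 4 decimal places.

Area of P1's cell: 496.7350

1. box [0,12]×[0,90]: [(0, 0) (12, 0) (12, 90) (0, 90)]
2. ⊥bis P1·P0 via (8.415,79.935): [(0, 82.8435) (0, 0) (12, 0) (12, 78.6959)]  |A|=969.2365
3. ⊥bis P1·P2 via (5.515,39.395): [(0, 82.8435) (0, 39.621) (12, 39.1292) (12, 78.6959)]  |A|=496.735
4. canonical 4-gon: [(0, 82.8435) (0, 39.621) (12, 39.1292) (12, 78.6959)]
5. shoelace: 496.735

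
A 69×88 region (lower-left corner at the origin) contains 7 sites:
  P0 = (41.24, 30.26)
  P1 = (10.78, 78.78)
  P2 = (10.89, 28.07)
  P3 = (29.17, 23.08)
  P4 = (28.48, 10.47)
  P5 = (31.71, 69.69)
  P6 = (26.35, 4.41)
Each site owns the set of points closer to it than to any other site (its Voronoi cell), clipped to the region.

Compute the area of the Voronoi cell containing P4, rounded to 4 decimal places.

1. box [0,69]×[0,88]: [(0, 0) (69, 0) (69, 88) (0, 88)]
2. ⊥bis P4·P0 via (34.86,20.365): [(0, 42.8417) (0, 0) (66.4449, 0)]  |A|=1423.3058
3. ⊥bis P4·P1 via (19.63,44.625): [(3.6543, 40.4855) (0, 39.5386) (0, 0) (66.4449, 0)]  |A|=1417.2706
4. ⊥bis P4·P2 via (19.685,19.27): [(26.3018, 25.8831) (0.404, 0) (66.4449, 0)]  |A|=854.6697
5. ⊥bis P4·P3 via (28.825,16.775): [(41.5039, 16.0812) (17.7926, 17.3787) (0.404, 0) (66.4449, 0)]  |A|=748.3247
6. ⊥bis P4·P5 via (30.095,40.08): [(41.5039, 16.0812) (17.7926, 17.3787) (0.404, 0) (66.4449, 0)]  |A|=748.3247
7. ⊥bis P4·P6 via (27.415,7.44): [(41.5039, 16.0812) (17.7926, 17.3787) (12.9392, 12.528) (48.5823, 0) (66.4449, 0)]  |A|=446.5353
8. canonical 5-gon: [(41.5039, 16.0812) (17.7926, 17.3787) (12.9392, 12.528) (48.5823, 0) (66.4449, 0)]
9. shoelace: 446.5353

Area of P4's cell: 446.5353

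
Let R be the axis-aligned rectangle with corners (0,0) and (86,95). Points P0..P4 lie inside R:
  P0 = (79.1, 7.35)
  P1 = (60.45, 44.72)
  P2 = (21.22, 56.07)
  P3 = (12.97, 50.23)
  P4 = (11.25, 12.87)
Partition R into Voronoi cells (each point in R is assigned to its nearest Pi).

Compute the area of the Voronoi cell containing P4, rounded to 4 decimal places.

Area of P4's cell: 1318.1092

1. box [0,86]×[0,95]: [(0, 0) (86, 0) (86, 95) (0, 95)]
2. ⊥bis P4·P0 via (45.175,10.11): [(0, 0) (44.3525, 0) (52.0813, 95) (0, 95)]  |A|=4580.6053
3. ⊥bis P4·P1 via (35.85,28.795): [(0, 84.174) (0, 0) (44.3525, 0) (45.4843, 13.9124)]  |A|=2222.8244
4. ⊥bis P4·P2 via (16.235,34.47): [(34.9762, 30.1448) (0, 38.2168) (0, 0) (44.3525, 0) (45.4843, 13.9124)]  |A|=1419.121
5. ⊥bis P4·P3 via (12.11,31.55): [(34.9762, 30.1448) (33.0682, 30.5851) (0, 32.1075) (0, 0) (44.3525, 0) (45.4843, 13.9124)]  |A|=1318.1092
6. canonical 6-gon: [(34.9762, 30.1448) (33.0682, 30.5851) (0, 32.1075) (0, 0) (44.3525, 0) (45.4843, 13.9124)]
7. shoelace: 1318.1092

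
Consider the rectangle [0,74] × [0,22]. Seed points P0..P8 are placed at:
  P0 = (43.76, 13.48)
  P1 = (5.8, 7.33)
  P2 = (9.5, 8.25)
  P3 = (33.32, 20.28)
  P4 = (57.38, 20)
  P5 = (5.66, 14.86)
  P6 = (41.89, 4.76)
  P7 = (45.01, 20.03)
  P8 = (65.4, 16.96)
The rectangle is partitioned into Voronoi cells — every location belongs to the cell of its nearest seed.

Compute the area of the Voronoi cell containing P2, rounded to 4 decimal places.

1. box [0,74]×[0,22]: [(0, 0) (74, 0) (74, 22) (0, 22)]
2. ⊥bis P2·P0 via (26.63,10.865): [(0, 0) (28.2886, 0) (24.9302, 22) (0, 22)]  |A|=585.4066
3. ⊥bis P2·P1 via (7.65,7.79): [(9.587, 0) (28.2886, 0) (24.9302, 22) (4.1167, 22)]  |A|=434.6662
4. ⊥bis P2·P3 via (21.41,14.265): [(9.587, 0) (28.2886, 0) (28.1475, 0.9244) (17.5035, 22) (4.1167, 22)]  |A|=356.4059
5. ⊥bis P2·P4 via (33.44,14.125): [(9.587, 0) (28.2886, 0) (28.1475, 0.9244) (17.5035, 22) (4.1167, 22)]  |A|=356.4059
6. ⊥bis P2·P5 via (7.58,11.555): [(6.8232, 11.1153) (9.587, 0) (28.2886, 0) (28.1475, 0.9244) (19.331, 18.3816)]  |A|=254.2817
7. ⊥bis P2·P6 via (25.695,6.505): [(6.8232, 11.1153) (9.587, 0) (24.9941, 0) (25.6307, 5.9079) (19.331, 18.3816)]  |A|=243.7382
8. ⊥bis P2·P7 via (27.255,14.14): [(6.8232, 11.1153) (9.587, 0) (24.9941, 0) (25.6307, 5.9079) (19.331, 18.3816)]  |A|=243.7382
9. ⊥bis P2·P8 via (37.45,12.605): [(6.8232, 11.1153) (9.587, 0) (24.9941, 0) (25.6307, 5.9079) (19.331, 18.3816)]  |A|=243.7382
10. canonical 5-gon: [(6.8232, 11.1153) (9.587, 0) (24.9941, 0) (25.6307, 5.9079) (19.331, 18.3816)]
11. shoelace: 243.7382

Area of P2's cell: 243.7382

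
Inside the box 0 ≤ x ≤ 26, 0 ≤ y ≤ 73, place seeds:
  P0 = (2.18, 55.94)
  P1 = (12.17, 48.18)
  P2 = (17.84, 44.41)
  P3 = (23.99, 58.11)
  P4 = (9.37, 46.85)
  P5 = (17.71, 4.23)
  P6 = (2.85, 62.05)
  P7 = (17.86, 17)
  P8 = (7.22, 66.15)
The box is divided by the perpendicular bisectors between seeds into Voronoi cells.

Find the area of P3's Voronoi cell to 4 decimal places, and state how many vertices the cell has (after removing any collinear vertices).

Area of P3's cell: 198.6650 (5 vertices)

1. box [0,26]×[0,73]: [(0, 0) (26, 0) (26, 73) (0, 73)]
2. ⊥bis P3·P0 via (13.085,57.025): [(18.7587, 0) (26, 0) (26, 73) (11.4956, 73)]  |A|=793.7182
3. ⊥bis P3·P1 via (18.08,53.145): [(12.8519, 59.3682) (26, 43.7176) (26, 73) (11.4956, 73)]  |A|=291.3654
4. ⊥bis P3·P2 via (20.915,51.26): [(12.8519, 59.3682) (18.9059, 52.1619) (26, 48.9773) (26, 73) (11.4956, 73)]  |A|=272.7089
5. ⊥bis P3·P4 via (16.68,52.48): [(12.8519, 59.3682) (18.9059, 52.1619) (26, 48.9773) (26, 73) (11.4956, 73)]  |A|=272.7089
6. ⊥bis P3·P5 via (20.85,31.17): [(12.8519, 59.3682) (18.9059, 52.1619) (26, 48.9773) (26, 73) (11.4956, 73)]  |A|=272.7089
7. ⊥bis P3·P6 via (13.42,60.08): [(13.2083, 58.944) (18.9059, 52.1619) (26, 48.9773) (26, 73) (15.828, 73)]  |A|=240.1189
8. ⊥bis P3·P7 via (20.925,37.555): [(13.2083, 58.944) (18.9059, 52.1619) (26, 48.9773) (26, 73) (15.828, 73)]  |A|=240.1189
9. ⊥bis P3·P8 via (15.605,62.13): [(13.7617, 58.2852) (18.9059, 52.1619) (26, 48.9773) (26, 73) (20.8164, 73)]  |A|=198.665
10. canonical 5-gon: [(13.7617, 58.2852) (18.9059, 52.1619) (26, 48.9773) (26, 73) (20.8164, 73)]
11. shoelace: 198.665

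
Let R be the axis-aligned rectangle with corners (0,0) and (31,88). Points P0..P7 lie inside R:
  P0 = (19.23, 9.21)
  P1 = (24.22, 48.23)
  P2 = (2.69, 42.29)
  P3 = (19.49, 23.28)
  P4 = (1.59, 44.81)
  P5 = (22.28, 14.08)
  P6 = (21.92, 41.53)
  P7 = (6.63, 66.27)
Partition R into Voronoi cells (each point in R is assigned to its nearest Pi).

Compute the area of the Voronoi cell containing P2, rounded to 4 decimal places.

1. box [0,31]×[0,88]: [(0, 0) (31, 0) (31, 88) (0, 88)]
2. ⊥bis P2·P0 via (10.96,25.75): [(0, 20.27) (31, 35.77) (31, 88) (0, 88)]  |A|=1859.38
3. ⊥bis P2·P1 via (13.455,45.26): [(0, 20.27) (17.8827, 29.2114) (1.6633, 88) (0, 88)]  |A|=654.4896
4. ⊥bis P2·P3 via (11.09,32.785): [(0, 22.9843) (15.7585, 36.9108) (1.6633, 88) (0, 88)]  |A|=554.7634
5. ⊥bis P2·P4 via (2.14,43.55): [(0, 42.6159) (0, 22.9843) (15.7585, 36.9108) (12.6599, 48.142)]  |A|=234.3371
6. ⊥bis P2·P5 via (12.485,28.185): [(0, 42.6159) (0, 22.9843) (15.7585, 36.9108) (12.6599, 48.142)]  |A|=234.3371
7. ⊥bis P2·P6 via (12.305,41.91): [(12.5494, 48.0938) (0, 42.6159) (0, 22.9843) (11.9753, 33.5674)]  |A|=207.1235
8. ⊥bis P2·P7 via (4.66,54.28): [(12.5494, 48.0938) (0, 42.6159) (0, 22.9843) (11.9753, 33.5674)]  |A|=207.1235
9. canonical 4-gon: [(12.5494, 48.0938) (0, 42.6159) (0, 22.9843) (11.9753, 33.5674)]
10. shoelace: 207.1235

Area of P2's cell: 207.1235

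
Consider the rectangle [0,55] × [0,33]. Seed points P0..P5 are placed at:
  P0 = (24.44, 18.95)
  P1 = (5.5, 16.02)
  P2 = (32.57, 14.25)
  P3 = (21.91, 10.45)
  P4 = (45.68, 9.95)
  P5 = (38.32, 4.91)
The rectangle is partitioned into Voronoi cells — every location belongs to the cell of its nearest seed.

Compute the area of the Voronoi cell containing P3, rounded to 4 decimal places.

Area of P3's cell: 251.4479

1. box [0,55]×[0,33]: [(0, 0) (55, 0) (55, 33) (0, 33)]
2. ⊥bis P3·P0 via (23.175,14.7): [(0, 21.598) (0, 0) (55, 0) (55, 5.2274)]  |A|=737.6972
3. ⊥bis P3·P1 via (13.705,13.235): [(15.0256, 17.1256) (9.2127, 0) (55, 0) (55, 5.2274)]  |A|=496.5495
4. ⊥bis P3·P2 via (27.24,12.35): [(26.7854, 13.6254) (15.0256, 17.1256) (9.2127, 0) (31.6424, 0)]  |A|=263.6772
5. ⊥bis P3·P4 via (33.795,10.2): [(26.7854, 13.6254) (15.0256, 17.1256) (9.2127, 0) (31.6424, 0)]  |A|=263.6772
6. ⊥bis P3·P5 via (30.115,7.68): [(29.5263, 5.9363) (26.7854, 13.6254) (15.0256, 17.1256) (9.2127, 0) (27.5222, 0)]  |A|=251.4479
7. canonical 5-gon: [(29.5263, 5.9363) (26.7854, 13.6254) (15.0256, 17.1256) (9.2127, 0) (27.5222, 0)]
8. shoelace: 251.4479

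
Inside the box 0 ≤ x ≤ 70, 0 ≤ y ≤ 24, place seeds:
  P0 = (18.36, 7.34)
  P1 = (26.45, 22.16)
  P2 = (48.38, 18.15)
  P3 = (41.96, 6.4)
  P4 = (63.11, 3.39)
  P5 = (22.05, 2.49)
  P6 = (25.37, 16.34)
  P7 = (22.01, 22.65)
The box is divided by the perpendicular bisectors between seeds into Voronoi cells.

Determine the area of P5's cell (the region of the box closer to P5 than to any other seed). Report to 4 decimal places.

Area of P5's cell: 106.9711

1. box [0,70]×[0,24]: [(0, 0) (70, 0) (70, 24) (0, 24)]
2. ⊥bis P5·P0 via (20.205,4.915): [(13.7449, 0) (70, 0) (70, 24) (45.2896, 24)]  |A|=971.5857
3. ⊥bis P5·P1 via (24.25,12.325): [(28.6506, 11.3406) (13.7449, 0) (70, 0) (70, 2.0911)]  |A|=362.2177
4. ⊥bis P5·P2 via (35.215,10.32): [(35.5222, 9.8035) (28.6506, 11.3406) (13.7449, 0) (41.3529, 0)]  |A|=185.7476
5. ⊥bis P5·P3 via (32.005,4.445): [(30.7427, 10.8726) (28.6506, 11.3406) (13.7449, 0) (32.8779, 0)]  |A|=119.364
6. ⊥bis P5·P4 via (42.58,2.94): [(30.7427, 10.8726) (28.6506, 11.3406) (13.7449, 0) (32.8779, 0)]  |A|=119.364
7. ⊥bis P5·P6 via (23.71,9.415): [(31.3905, 7.5739) (25.5423, 8.9758) (13.7449, 0) (32.8779, 0)]  |A|=106.9711
8. ⊥bis P5·P7 via (22.03,12.57): [(31.3905, 7.5739) (25.5423, 8.9758) (13.7449, 0) (32.8779, 0)]  |A|=106.9711
9. canonical 4-gon: [(31.3905, 7.5739) (25.5423, 8.9758) (13.7449, 0) (32.8779, 0)]
10. shoelace: 106.9711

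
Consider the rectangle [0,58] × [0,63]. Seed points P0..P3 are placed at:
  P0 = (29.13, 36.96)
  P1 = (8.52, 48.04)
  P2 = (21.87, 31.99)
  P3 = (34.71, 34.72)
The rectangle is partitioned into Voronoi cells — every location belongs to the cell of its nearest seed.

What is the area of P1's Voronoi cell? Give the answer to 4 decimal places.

1. box [0,58]×[0,63]: [(0, 0) (58, 0) (58, 63) (0, 63)]
2. ⊥bis P1·P0 via (18.825,42.5): [(0, 7.4835) (29.8459, 63) (0, 63)]  |A|=828.4695
3. ⊥bis P1·P2 via (15.195,40.015): [(0, 27.3762) (19.3446, 43.4666) (29.8459, 63) (0, 63)]  |A|=636.0611
4. ⊥bis P1·P3 via (21.615,41.38): [(0, 27.3762) (19.3446, 43.4666) (29.8459, 63) (0, 63)]  |A|=636.0611
5. canonical 4-gon: [(0, 27.3762) (19.3446, 43.4666) (29.8459, 63) (0, 63)]
6. shoelace: 636.0611

Area of P1's cell: 636.0611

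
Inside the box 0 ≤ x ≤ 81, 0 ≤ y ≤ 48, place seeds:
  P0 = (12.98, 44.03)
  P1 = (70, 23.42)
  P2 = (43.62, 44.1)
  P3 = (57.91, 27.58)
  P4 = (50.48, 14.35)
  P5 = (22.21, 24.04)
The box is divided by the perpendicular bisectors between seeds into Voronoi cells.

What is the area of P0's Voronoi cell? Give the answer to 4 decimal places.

1. box [0,81]×[0,48]: [(0, 0) (81, 0) (81, 48) (0, 48)]
2. ⊥bis P0·P1 via (41.49,33.725): [(0, 0) (29.3, 0) (46.6497, 48) (0, 48)]  |A|=1822.7941
3. ⊥bis P0·P2 via (28.3,44.065): [(0, 0) (28.4007, 0) (28.291, 48) (0, 48)]  |A|=1360.6003
4. ⊥bis P0·P3 via (35.445,35.805): [(0, 0) (22.3359, 0) (28.3631, 16.4621) (28.291, 48) (0, 48)]  |A|=1310.681
5. ⊥bis P0·P4 via (31.73,29.19): [(0, 0) (8.6271, 0) (28.3438, 24.9116) (28.291, 48) (0, 48)]  |A|=1114.3049
6. ⊥bis P0·P5 via (17.595,34.035): [(0, 25.9108) (28.3116, 38.9832) (28.291, 48) (0, 48)]  |A|=440.2371
7. canonical 4-gon: [(0, 25.9108) (28.3116, 38.9832) (28.291, 48) (0, 48)]
8. shoelace: 440.2371

Area of P0's cell: 440.2371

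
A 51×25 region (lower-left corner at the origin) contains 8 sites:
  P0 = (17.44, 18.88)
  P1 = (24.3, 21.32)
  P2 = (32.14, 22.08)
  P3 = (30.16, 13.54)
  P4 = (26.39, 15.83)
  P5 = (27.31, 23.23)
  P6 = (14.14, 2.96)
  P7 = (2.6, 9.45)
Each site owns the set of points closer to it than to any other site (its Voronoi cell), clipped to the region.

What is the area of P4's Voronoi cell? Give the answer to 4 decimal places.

Area of P4's cell: 71.5591

1. box [0,51]×[0,25]: [(0, 0) (51, 0) (51, 25) (0, 25)]
2. ⊥bis P4·P0 via (21.915,17.355): [(16.0007, 0) (51, 0) (51, 25) (24.5203, 25)]  |A|=768.4874
3. ⊥bis P4·P1 via (25.345,18.575): [(21.8814, 17.2564) (16.0007, 0) (51, 0) (51, 25) (42.2222, 25)]  |A|=699.9497
4. ⊥bis P4·P2 via (29.265,18.955): [(28.4098, 19.7418) (21.8814, 17.2564) (16.0007, 0) (49.8683, 0)]  |A|=383.3232
5. ⊥bis P4·P3 via (28.275,14.685): [(30.2938, 18.0085) (28.4098, 19.7418) (21.8814, 17.2564) (16.0007, 0) (19.3549, 0)]  |A|=108.5734
6. ⊥bis P4·P5 via (26.85,19.53): [(30.2938, 18.0085) (28.9197, 19.2727) (27.6065, 19.4359) (21.8814, 17.2564) (16.0007, 0) (19.3549, 0)]  |A|=108.3071
7. ⊥bis P4·P6 via (20.265,9.395): [(23.3044, 6.502) (30.2938, 18.0085) (28.9197, 19.2727) (27.6065, 19.4359) (21.8814, 17.2564) (19.4626, 10.1587)]  |A|=71.5591
8. ⊥bis P4·P7 via (14.495,12.64): [(23.3044, 6.502) (30.2938, 18.0085) (28.9197, 19.2727) (27.6065, 19.4359) (21.8814, 17.2564) (19.4626, 10.1587)]  |A|=71.5591
9. canonical 6-gon: [(23.3044, 6.502) (30.2938, 18.0085) (28.9197, 19.2727) (27.6065, 19.4359) (21.8814, 17.2564) (19.4626, 10.1587)]
10. shoelace: 71.5591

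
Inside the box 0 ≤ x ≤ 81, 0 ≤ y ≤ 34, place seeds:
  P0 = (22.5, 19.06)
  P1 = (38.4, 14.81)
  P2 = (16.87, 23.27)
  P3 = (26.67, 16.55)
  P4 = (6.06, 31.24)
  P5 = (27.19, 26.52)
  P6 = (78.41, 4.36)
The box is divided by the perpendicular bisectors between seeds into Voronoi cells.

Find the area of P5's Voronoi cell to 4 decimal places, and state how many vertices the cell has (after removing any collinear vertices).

1. box [0,81]×[0,34]: [(0, 0) (81, 0) (81, 34) (0, 34)]
2. ⊥bis P5·P0 via (24.845,22.79): [(61.0952, 0) (81, 0) (81, 34) (7.0142, 34)]  |A|=1596.1409
3. ⊥bis P5·P1 via (32.795,20.665): [(30.9835, 18.9308) (46.7248, 34) (7.0142, 34)]  |A|=299.2031
4. ⊥bis P5·P2 via (22.03,24.895): [(22.1616, 24.477) (30.9835, 18.9308) (46.7248, 34) (19.1626, 34)]  |A|=241.3581
5. ⊥bis P5·P3 via (26.93,21.535): [(22.1616, 24.477) (26.8332, 21.54) (33.3538, 21.2) (46.7248, 34) (19.1626, 34)]  |A|=233.557
6. ⊥bis P5·P4 via (16.625,28.88): [(22.1616, 24.477) (26.8332, 21.54) (33.3538, 21.2) (46.7248, 34) (19.1626, 34)]  |A|=233.557
7. ⊥bis P5·P6 via (52.8,15.44): [(22.1616, 24.477) (26.8332, 21.54) (33.3538, 21.2) (46.7248, 34) (19.1626, 34)]  |A|=233.557
8. canonical 5-gon: [(22.1616, 24.477) (26.8332, 21.54) (33.3538, 21.2) (46.7248, 34) (19.1626, 34)]
9. shoelace: 233.557

Area of P5's cell: 233.5570 (5 vertices)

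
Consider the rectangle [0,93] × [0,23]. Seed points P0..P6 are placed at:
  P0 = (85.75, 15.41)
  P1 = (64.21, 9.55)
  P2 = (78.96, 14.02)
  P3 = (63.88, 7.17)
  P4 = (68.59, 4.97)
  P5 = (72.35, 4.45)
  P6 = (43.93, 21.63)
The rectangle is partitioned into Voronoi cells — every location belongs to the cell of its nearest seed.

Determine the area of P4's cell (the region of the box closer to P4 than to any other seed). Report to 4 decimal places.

Area of P4's cell: 48.5822

1. box [0,93]×[0,23]: [(0, 0) (93, 0) (93, 23) (0, 23)]
2. ⊥bis P4·P0 via (77.17,10.19): [(0, 0) (83.3695, 0) (69.3765, 23) (0, 23)]  |A|=1756.5792
3. ⊥bis P4·P1 via (66.4,7.26): [(58.8085, 0) (83.3695, 0) (74.3355, 14.849)]  |A|=182.3531
4. ⊥bis P4·P2 via (73.775,9.495): [(71.4831, 12.1212) (58.8085, 0) (82.0614, 0)]  |A|=140.9259
5. ⊥bis P4·P3 via (66.235,6.07): [(71.4831, 12.1212) (67.1064, 7.9355) (63.3998, 0) (82.0614, 0)]  |A|=122.7089
6. ⊥bis P4·P5 via (70.47,4.71): [(71.4933, 12.1095) (71.4831, 12.1212) (67.1064, 7.9355) (63.3998, 0) (69.8186, 0)]  |A|=48.5822
7. ⊥bis P4·P6 via (56.26,13.3): [(71.4933, 12.1095) (71.4831, 12.1212) (67.1064, 7.9355) (63.3998, 0) (69.8186, 0)]  |A|=48.5822
8. canonical 5-gon: [(71.4933, 12.1095) (71.4831, 12.1212) (67.1064, 7.9355) (63.3998, 0) (69.8186, 0)]
9. shoelace: 48.5822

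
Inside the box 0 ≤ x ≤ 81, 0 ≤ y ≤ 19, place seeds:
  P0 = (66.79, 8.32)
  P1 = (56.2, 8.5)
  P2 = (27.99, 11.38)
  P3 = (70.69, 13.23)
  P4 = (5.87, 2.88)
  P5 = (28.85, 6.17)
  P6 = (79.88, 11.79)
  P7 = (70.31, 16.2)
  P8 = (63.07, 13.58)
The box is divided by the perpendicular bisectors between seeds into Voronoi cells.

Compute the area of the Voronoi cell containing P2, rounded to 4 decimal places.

1. box [0,81]×[0,19]: [(0, 0) (81, 0) (81, 19) (0, 19)]
2. ⊥bis P2·P0 via (47.39,9.85): [(0, 0) (46.6132, 0) (48.1116, 19) (0, 19)]  |A|=899.8855
3. ⊥bis P2·P1 via (42.095,9.94): [(0, 0) (41.0802, 0) (43.0199, 19) (0, 19)]  |A|=798.9515
4. ⊥bis P2·P3 via (49.34,12.305): [(0, 0) (41.0802, 0) (43.0199, 19) (0, 19)]  |A|=798.9515
5. ⊥bis P2·P4 via (16.93,7.13): [(19.6698, 0) (41.0802, 0) (43.0199, 19) (12.3687, 19)]  |A|=494.5851
6. ⊥bis P2·P5 via (28.42,8.775): [(17.0209, 6.8934) (42.2084, 11.051) (43.0199, 19) (12.3687, 19)]  |A|=283.9617
7. ⊥bis P2·P6 via (53.935,11.585): [(17.0209, 6.8934) (42.2084, 11.051) (43.0199, 19) (12.3687, 19)]  |A|=283.9617
8. ⊥bis P2·P7 via (49.15,13.79): [(17.0209, 6.8934) (42.2084, 11.051) (43.0199, 19) (12.3687, 19)]  |A|=283.9617
9. ⊥bis P2·P8 via (45.53,12.48): [(17.0209, 6.8934) (42.2084, 11.051) (43.0199, 19) (12.3687, 19)]  |A|=283.9617
10. canonical 4-gon: [(17.0209, 6.8934) (42.2084, 11.051) (43.0199, 19) (12.3687, 19)]
11. shoelace: 283.9617

Area of P2's cell: 283.9617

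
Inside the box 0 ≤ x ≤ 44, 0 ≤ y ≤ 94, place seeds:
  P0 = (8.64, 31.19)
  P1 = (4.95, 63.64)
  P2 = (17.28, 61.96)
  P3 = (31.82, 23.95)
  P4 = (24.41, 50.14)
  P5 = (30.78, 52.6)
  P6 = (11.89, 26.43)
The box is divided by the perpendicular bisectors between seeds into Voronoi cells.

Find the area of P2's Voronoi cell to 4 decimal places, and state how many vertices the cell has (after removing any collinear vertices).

Area of P2's cell: 906.5389 (5 vertices)

1. box [0,44]×[0,94]: [(0, 0) (44, 0) (44, 94) (0, 94)]
2. ⊥bis P2·P0 via (12.96,46.575): [(0, 50.2141) (44, 37.8592) (44, 94) (0, 94)]  |A|=2198.3882
3. ⊥bis P2·P1 via (11.115,62.8): [(9.0537, 47.6718) (44, 37.8592) (44, 94) (15.3661, 94)]  |A|=1644.2336
4. ⊥bis P2·P3 via (24.55,42.955): [(9.0537, 47.6718) (25.1012, 43.1658) (44, 50.3952) (44, 94) (15.3661, 94)]  |A|=1525.7754
5. ⊥bis P2·P4 via (20.845,56.05): [(9.2416, 49.0507) (44, 70.0174) (44, 94) (15.3661, 94)]  |A|=1060.3351
6. ⊥bis P2·P5 via (24.03,57.28): [(9.2416, 49.0507) (24.8538, 58.4682) (44, 86.0829) (44, 94) (15.3661, 94)]  |A|=906.5389
7. ⊥bis P2·P6 via (14.585,44.195): [(9.2416, 49.0507) (24.8538, 58.4682) (44, 86.0829) (44, 94) (15.3661, 94)]  |A|=906.5389
8. canonical 5-gon: [(9.2416, 49.0507) (24.8538, 58.4682) (44, 86.0829) (44, 94) (15.3661, 94)]
9. shoelace: 906.5389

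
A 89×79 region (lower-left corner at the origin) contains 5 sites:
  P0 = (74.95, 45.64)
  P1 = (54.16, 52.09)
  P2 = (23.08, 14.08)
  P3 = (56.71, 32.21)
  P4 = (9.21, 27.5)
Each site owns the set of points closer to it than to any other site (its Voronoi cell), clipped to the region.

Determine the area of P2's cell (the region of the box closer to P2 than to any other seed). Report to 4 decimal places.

Area of P2's cell: 1045.3552

1. box [0,89]×[0,79]: [(0, 0) (89, 0) (89, 79) (0, 79)]
2. ⊥bis P2·P0 via (49.015,29.86): [(0, 0) (67.1831, 0) (19.1161, 79) (0, 79)]  |A|=3408.8182
3. ⊥bis P2·P1 via (38.62,33.085): [(0, 64.6638) (0, 0) (67.1831, 0) (55.402, 19.3627)]  |A|=2441.6753
4. ⊥bis P2·P3 via (39.895,23.145): [(31.3171, 39.0564) (0, 64.6638) (0, 0) (52.3725, 0)]  |A|=2035.2832
5. ⊥bis P2·P4 via (16.145,20.79): [(32.2122, 37.396) (0, 4.1036) (0, 0) (52.3725, 0)]  |A|=1045.3552
6. canonical 4-gon: [(32.2122, 37.396) (0, 4.1036) (0, 0) (52.3725, 0)]
7. shoelace: 1045.3552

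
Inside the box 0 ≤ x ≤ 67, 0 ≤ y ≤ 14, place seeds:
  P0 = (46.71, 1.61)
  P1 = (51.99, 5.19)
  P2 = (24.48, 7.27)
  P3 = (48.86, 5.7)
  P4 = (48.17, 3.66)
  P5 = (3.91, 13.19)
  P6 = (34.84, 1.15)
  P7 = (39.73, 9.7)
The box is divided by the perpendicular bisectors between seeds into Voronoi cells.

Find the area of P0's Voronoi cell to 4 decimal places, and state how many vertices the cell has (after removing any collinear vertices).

Area of P0's cell: 33.6343 (4 vertices)

1. box [0,67]×[0,14]: [(0, 0) (67, 0) (67, 14) (0, 14)]
2. ⊥bis P0·P1 via (49.35,3.4): [(0, 0) (51.6553, 0) (42.1629, 14) (0, 14)]  |A|=656.7273
3. ⊥bis P0·P2 via (35.595,4.44): [(34.4645, 0) (51.6553, 0) (42.1629, 14) (38.0291, 14)]  |A|=149.272
4. ⊥bis P0·P3 via (47.785,3.655): [(36.8577, 9.3992) (34.4645, 0) (51.6553, 0) (49.9481, 2.5179)]  |A|=91.3962
5. ⊥bis P0·P4 via (47.44,2.635): [(40.9992, 7.2221) (36.8577, 9.3992) (34.4645, 0) (51.1398, 0)]  |A|=82.284
6. ⊥bis P0·P5 via (25.31,7.4): [(40.9992, 7.2221) (36.8577, 9.3992) (34.4645, 0) (51.1398, 0)]  |A|=82.284
7. ⊥bis P0·P6 via (40.775,1.38): [(40.9992, 7.2221) (40.5392, 7.4639) (40.8285, 0) (51.1398, 0)]  |A|=38.9164
8. ⊥bis P0·P7 via (43.22,5.655): [(43.2108, 5.647) (40.6938, 3.4754) (40.8285, 0) (51.1398, 0)]  |A|=33.6343
9. canonical 4-gon: [(43.2108, 5.647) (40.6938, 3.4754) (40.8285, 0) (51.1398, 0)]
10. shoelace: 33.6343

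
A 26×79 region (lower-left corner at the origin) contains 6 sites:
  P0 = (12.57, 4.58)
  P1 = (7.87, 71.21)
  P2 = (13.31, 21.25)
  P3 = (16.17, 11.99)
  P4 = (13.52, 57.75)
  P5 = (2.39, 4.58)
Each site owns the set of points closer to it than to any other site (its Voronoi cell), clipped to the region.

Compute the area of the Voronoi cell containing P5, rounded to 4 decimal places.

1. box [0,26]×[0,79]: [(0, 0) (26, 0) (26, 79) (0, 79)]
2. ⊥bis P5·P0 via (7.48,4.58): [(0, 0) (7.48, 0) (7.48, 79) (0, 79)]  |A|=590.92
3. ⊥bis P5·P1 via (5.13,37.895): [(0, 38.3169) (0, 0) (7.48, 0) (7.48, 37.7017)]  |A|=284.3097
4. ⊥bis P5·P2 via (7.85,12.915): [(0, 18.0573) (0, 0) (7.48, 0) (7.48, 13.1574)]  |A|=116.7429
5. ⊥bis P5·P3 via (9.28,8.285): [(6.214, 13.9867) (0, 18.0573) (0, 0) (7.48, 0) (7.48, 11.6324)]  |A|=115.7775
6. ⊥bis P5·P4 via (7.955,31.165): [(6.214, 13.9867) (0, 18.0573) (0, 0) (7.48, 0) (7.48, 11.6324)]  |A|=115.7775
7. canonical 5-gon: [(6.214, 13.9867) (0, 18.0573) (0, 0) (7.48, 0) (7.48, 11.6324)]
8. shoelace: 115.7775

Area of P5's cell: 115.7775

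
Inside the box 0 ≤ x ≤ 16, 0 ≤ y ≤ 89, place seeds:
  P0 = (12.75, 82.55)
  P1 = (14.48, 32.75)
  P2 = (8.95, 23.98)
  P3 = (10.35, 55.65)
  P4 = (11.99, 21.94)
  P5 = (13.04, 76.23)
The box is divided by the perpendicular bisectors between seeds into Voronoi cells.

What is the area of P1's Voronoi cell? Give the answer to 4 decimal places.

1. box [0,16]×[0,89]: [(0, 0) (16, 0) (16, 89) (0, 89)]
2. ⊥bis P1·P0 via (13.615,57.65): [(0, 57.177) (0, 0) (16, 0) (16, 57.7329)]  |A|=919.2791
3. ⊥bis P1·P2 via (11.715,28.365): [(0, 57.177) (0, 35.752) (16, 25.6631) (16, 57.7329)]  |A|=427.9586
4. ⊥bis P1·P3 via (12.415,44.2): [(0, 41.961) (0, 35.752) (16, 25.6631) (16, 44.8466)]  |A|=203.1397
5. ⊥bis P1·P4 via (13.235,27.345): [(0, 41.961) (0, 35.752) (13.3888, 27.3096) (16, 26.7081) (16, 44.8466)]  |A|=201.7753
6. ⊥bis P1·P5 via (13.76,54.49): [(0, 41.961) (0, 35.752) (13.3888, 27.3096) (16, 26.7081) (16, 44.8466)]  |A|=201.7753
7. canonical 5-gon: [(0, 41.961) (0, 35.752) (13.3888, 27.3096) (16, 26.7081) (16, 44.8466)]
8. shoelace: 201.7753

Area of P1's cell: 201.7753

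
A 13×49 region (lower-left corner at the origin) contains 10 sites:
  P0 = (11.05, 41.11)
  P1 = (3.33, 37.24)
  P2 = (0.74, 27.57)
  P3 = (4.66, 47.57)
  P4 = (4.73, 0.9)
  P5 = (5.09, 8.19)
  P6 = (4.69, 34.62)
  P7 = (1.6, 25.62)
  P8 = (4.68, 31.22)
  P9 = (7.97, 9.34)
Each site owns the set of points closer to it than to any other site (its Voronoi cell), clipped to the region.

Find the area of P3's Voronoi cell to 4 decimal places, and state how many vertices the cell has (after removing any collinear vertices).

Area of P3's cell: 60.0669 (4 vertices)

1. box [0,13]×[0,49]: [(0, 0) (13, 0) (13, 49) (0, 49)]
2. ⊥bis P3·P0 via (7.855,44.34): [(0, 36.5701) (12.566, 49) (0, 49)]  |A|=78.0973
3. ⊥bis P3·P1 via (3.995,42.405): [(0, 42.9194) (5.6795, 42.1881) (12.566, 49) (0, 49)]  |A|=60.0669
4. ⊥bis P3·P2 via (2.7,37.57): [(0, 42.9194) (5.6795, 42.1881) (12.566, 49) (0, 49)]  |A|=60.0669
5. ⊥bis P3·P4 via (4.695,24.235): [(0, 42.9194) (5.6795, 42.1881) (12.566, 49) (0, 49)]  |A|=60.0669
6. ⊥bis P3·P5 via (4.875,27.88): [(0, 42.9194) (5.6795, 42.1881) (12.566, 49) (0, 49)]  |A|=60.0669
7. ⊥bis P3·P6 via (4.675,41.095): [(0, 42.9194) (5.6795, 42.1881) (12.566, 49) (0, 49)]  |A|=60.0669
8. ⊥bis P3·P7 via (3.13,36.595): [(0, 42.9194) (5.6795, 42.1881) (12.566, 49) (0, 49)]  |A|=60.0669
9. ⊥bis P3·P8 via (4.67,39.395): [(0, 42.9194) (5.6795, 42.1881) (12.566, 49) (0, 49)]  |A|=60.0669
10. ⊥bis P3·P9 via (6.315,28.455): [(0, 42.9194) (5.6795, 42.1881) (12.566, 49) (0, 49)]  |A|=60.0669
11. canonical 4-gon: [(0, 42.9194) (5.6795, 42.1881) (12.566, 49) (0, 49)]
12. shoelace: 60.0669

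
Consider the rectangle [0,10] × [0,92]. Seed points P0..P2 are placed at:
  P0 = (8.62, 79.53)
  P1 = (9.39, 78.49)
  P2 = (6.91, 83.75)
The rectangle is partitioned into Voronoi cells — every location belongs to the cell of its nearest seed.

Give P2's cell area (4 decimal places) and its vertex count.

Area of P2's cell: 114.8041 (4 vertices)

1. box [0,10]×[0,92]: [(0, 0) (10, 0) (10, 92) (0, 92)]
2. ⊥bis P2·P0 via (7.765,81.64): [(0, 78.4935) (10, 82.5457) (10, 92) (0, 92)]  |A|=114.8041
3. ⊥bis P2·P1 via (8.15,81.12): [(0, 78.4935) (10, 82.5457) (10, 92) (0, 92)]  |A|=114.8041
4. canonical 4-gon: [(0, 78.4935) (10, 82.5457) (10, 92) (0, 92)]
5. shoelace: 114.8041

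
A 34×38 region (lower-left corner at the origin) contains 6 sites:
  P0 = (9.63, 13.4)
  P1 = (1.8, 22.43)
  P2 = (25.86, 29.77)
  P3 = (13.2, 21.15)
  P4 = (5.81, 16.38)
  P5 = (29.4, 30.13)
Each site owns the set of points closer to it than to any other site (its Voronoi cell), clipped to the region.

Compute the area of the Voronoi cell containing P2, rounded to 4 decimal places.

1. box [0,34]×[0,38]: [(0, 0) (34, 0) (34, 38) (0, 38)]
2. ⊥bis P2·P0 via (17.745,21.585): [(34, 5.469) (34, 38) (1.1884, 38)]  |A|=533.6967
3. ⊥bis P2·P1 via (13.83,26.1): [(14.1071, 25.1918) (34, 5.469) (34, 38) (10.1997, 38)]  |A|=475.9879
4. ⊥bis P2·P3 via (19.53,25.46): [(31.3581, 8.0883) (34, 5.469) (34, 38) (10.9917, 38)]  |A|=387.08
5. ⊥bis P2·P4 via (15.835,23.075): [(31.3581, 8.0883) (34, 5.469) (34, 38) (10.9917, 38)]  |A|=387.08
6. ⊥bis P2·P5 via (27.63,29.95): [(29.589, 10.6866) (26.8114, 38) (10.9917, 38)]  |A|=216.0443
7. canonical 3-gon: [(29.589, 10.6866) (26.8114, 38) (10.9917, 38)]
8. shoelace: 216.0443

Area of P2's cell: 216.0443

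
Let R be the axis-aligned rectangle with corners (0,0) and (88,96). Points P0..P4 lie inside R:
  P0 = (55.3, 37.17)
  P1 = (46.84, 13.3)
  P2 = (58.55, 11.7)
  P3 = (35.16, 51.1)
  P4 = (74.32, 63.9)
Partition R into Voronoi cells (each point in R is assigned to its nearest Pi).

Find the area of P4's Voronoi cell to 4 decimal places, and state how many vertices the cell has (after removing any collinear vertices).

Area of P4's cell: 1909.6567 (4 vertices)

1. box [0,88]×[0,96]: [(0, 0) (88, 0) (88, 96) (0, 96)]
2. ⊥bis P4·P0 via (64.81,50.535): [(88, 34.0339) (88, 96) (0.9152, 96)]  |A|=2698.1523
3. ⊥bis P4·P1 via (60.58,38.6): [(88, 34.0339) (88, 96) (0.9152, 96)]  |A|=2698.1523
4. ⊥bis P4·P2 via (66.435,37.8): [(88, 34.0339) (88, 96) (0.9152, 96)]  |A|=2698.1523
5. ⊥bis P4·P3 via (54.74,57.5): [(54.6546, 57.7611) (88, 34.0339) (88, 96) (42.1557, 96)]  |A|=1909.6567
6. canonical 4-gon: [(54.6546, 57.7611) (88, 34.0339) (88, 96) (42.1557, 96)]
7. shoelace: 1909.6567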